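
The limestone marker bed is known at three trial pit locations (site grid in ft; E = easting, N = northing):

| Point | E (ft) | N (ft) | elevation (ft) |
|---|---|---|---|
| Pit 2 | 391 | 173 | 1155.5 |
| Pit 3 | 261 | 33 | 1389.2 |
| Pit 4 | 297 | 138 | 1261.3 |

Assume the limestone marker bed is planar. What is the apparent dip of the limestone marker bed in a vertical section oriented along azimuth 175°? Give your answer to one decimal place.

41.5°

Let the plane be z = a·E + b·N + c.
Pit 3−Pit 2: −130a − 140b = 233.7;  Pit 4−Pit 2: −94a − 35b = 105.8.
Solving gives a = −0.77033, b = −0.95398.
Unit vector along 175° is (sin 175°, cos 175°) = (0.0872, -0.9962).
Slope in that direction = a·(0.0872) + b·(-0.9962) = 0.88322.
Apparent dip = arctan|0.88322| = 41.5° (true dip is 50.8°, so apparent ≤ true as expected).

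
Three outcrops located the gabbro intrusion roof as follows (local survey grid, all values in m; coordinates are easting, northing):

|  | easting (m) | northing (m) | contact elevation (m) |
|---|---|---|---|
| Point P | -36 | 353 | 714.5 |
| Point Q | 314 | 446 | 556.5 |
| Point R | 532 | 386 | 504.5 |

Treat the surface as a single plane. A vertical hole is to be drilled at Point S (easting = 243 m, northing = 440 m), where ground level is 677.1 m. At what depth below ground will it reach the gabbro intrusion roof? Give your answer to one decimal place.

Let the plane be z = a·easting + b·northing + c.
Point Q−Point P: 350a + 93b = −158;  Point R−Point P: 568a + 33b = −210.
Solving gives a = −0.34685, b = −0.39356.
Then c = 714.5 − a·-36 − b·353 = 840.94.
At (243, 440): z_contact = −84.29 − 173.17 + 840.94 = 583.49 m.
Depth below ground = 677.1 − 583.49 = 93.6 m.

93.6 m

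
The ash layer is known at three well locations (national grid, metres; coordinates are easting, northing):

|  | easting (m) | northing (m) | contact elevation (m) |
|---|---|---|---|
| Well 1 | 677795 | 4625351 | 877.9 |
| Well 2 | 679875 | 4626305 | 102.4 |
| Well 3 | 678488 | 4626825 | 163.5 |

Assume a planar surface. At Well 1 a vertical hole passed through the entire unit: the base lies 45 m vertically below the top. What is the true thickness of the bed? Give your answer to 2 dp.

Let the plane be z = a·easting + b·northing + c.
Well 2−Well 1: 2080a + 954b = −775.5;  Well 3−Well 1: 693a + 1474b = −714.4.
Solving gives a = −0.19193, b = −0.39443.
|∇z| = √(a²+b²) = 0.43865, so dip δ = arctan(0.43865) = 23.68°.
True thickness = vertical thickness × cos δ = 45 × cos 23.68° = 41.21 m.

41.21 m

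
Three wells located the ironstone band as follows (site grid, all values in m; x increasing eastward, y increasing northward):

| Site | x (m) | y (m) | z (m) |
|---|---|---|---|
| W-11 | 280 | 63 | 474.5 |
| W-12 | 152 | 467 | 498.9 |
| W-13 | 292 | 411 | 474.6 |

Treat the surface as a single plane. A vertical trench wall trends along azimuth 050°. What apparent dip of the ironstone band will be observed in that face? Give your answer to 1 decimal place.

7.2°

Let the plane be z = a·x + b·y + c.
W-12−W-11: −128a + 404b = 24.4;  W-13−W-11: 12a + 348b = 0.1.
Solving gives a = −0.17110, b = 0.00619.
Unit vector along 050° is (sin 50°, cos 50°) = (0.7660, 0.6428).
Slope in that direction = a·(0.7660) + b·(0.6428) = −0.12709.
Apparent dip = arctan|0.12709| = 7.2° (true dip is 9.7°, so apparent ≤ true as expected).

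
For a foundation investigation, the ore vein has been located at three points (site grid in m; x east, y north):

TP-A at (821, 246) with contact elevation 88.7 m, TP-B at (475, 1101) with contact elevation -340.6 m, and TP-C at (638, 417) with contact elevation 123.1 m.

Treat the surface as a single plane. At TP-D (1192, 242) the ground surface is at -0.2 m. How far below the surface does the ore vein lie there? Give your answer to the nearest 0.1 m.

Let the plane be z = a·x + b·y + c.
TP-B−TP-A: −346a + 855b = −429.3;  TP-C−TP-A: −183a + 171b = 34.4.
Solving gives a = −1.056766, b = −0.929756.
Then c = 88.7 − a·821 − b·246 = 1185.02.
At (1192, 242): z_contact = −1259.67 − 225.00 + 1185.02 = -299.64 m.
Depth below ground = -0.2 − (-299.64) = 299.4 m.

299.4 m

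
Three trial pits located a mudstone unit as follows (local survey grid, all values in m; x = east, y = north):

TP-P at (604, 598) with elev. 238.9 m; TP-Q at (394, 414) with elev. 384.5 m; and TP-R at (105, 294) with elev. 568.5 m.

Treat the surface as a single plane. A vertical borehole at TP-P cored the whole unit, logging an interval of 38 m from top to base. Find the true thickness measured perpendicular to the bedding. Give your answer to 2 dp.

Two edge vectors: TP-P→TP-Q = (-210, -184, 145.6), TP-P→TP-R = (-499, -304, 329.6).
Normal n = (TP-P→TP-Q) × (TP-P→TP-R) = (-16384, -3438.4, -27976).
So ∂z/∂x = −n_x/n_z = −0.58564 and ∂z/∂y = −n_y/n_z = −0.12291.
|∇z| = √(a²+b²) = 0.59840, so dip δ = arctan(0.59840) = 30.90°.
True thickness = vertical thickness × cos δ = 38 × cos 30.90° = 32.61 m.

32.61 m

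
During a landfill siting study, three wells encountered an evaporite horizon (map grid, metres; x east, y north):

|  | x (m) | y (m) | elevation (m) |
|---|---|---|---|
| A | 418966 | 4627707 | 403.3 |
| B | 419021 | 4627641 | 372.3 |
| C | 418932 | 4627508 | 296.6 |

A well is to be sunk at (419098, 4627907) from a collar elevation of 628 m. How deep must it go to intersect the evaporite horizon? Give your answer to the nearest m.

Two edge vectors: A→B = (55, -66, -31), A→C = (-34, -199, -106.7).
Normal n = (A→B) × (A→C) = (873.2, 6922.5, -13189).
So ∂z/∂x = −n_x/n_z = 0.06620669 and ∂z/∂y = −n_y/n_z = 0.52486921.
Intercept c from A: 403.3 − 27738.35 − 2428940.91 = −2456275.96.
At (419098, 4627907): z_contact = 27747.1 + 2429045.9 − 2456275.96 = 517.0 m.
Depth below ground = 628 − 517.0 = 111 m.

111 m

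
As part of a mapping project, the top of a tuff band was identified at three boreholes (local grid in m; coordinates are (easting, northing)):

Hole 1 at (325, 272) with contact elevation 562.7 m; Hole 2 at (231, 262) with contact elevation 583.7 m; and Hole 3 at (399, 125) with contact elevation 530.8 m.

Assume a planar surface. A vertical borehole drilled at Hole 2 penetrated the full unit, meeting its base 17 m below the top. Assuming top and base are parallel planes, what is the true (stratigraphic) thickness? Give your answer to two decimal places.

Let the plane be z = a·E + b·N + c.
Hole 2−Hole 1: −94a − 10b = 21;  Hole 3−Hole 1: 74a − 147b = −31.9.
Solving gives a = −0.23396, b = 0.09923.
|∇z| = √(a²+b²) = 0.25413, so dip δ = arctan(0.25413) = 14.26°.
True thickness = vertical thickness × cos δ = 17 × cos 14.26° = 16.48 m.

16.48 m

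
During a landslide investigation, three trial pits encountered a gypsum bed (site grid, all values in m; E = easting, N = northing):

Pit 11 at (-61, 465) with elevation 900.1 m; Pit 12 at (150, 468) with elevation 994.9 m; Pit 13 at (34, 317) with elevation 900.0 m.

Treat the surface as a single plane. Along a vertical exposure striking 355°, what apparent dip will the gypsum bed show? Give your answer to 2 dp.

13.85°

Two edge vectors: Pit 11→Pit 12 = (211, 3, 94.8), Pit 11→Pit 13 = (95, -148, -0.1).
Normal n = (Pit 11→Pit 12) × (Pit 11→Pit 13) = (14030.1, 9027.1, -31513).
So ∂z/∂E = −n_x/n_z = 0.44522 and ∂z/∂N = −n_y/n_z = 0.28646.
Unit vector along 355° is (sin 355°, cos 355°) = (-0.0872, 0.9962).
Slope in that direction = a·(-0.0872) + b·(0.9962) = 0.24656.
Apparent dip = arctan|0.24656| = 13.85° (true dip is 27.9°, so apparent ≤ true as expected).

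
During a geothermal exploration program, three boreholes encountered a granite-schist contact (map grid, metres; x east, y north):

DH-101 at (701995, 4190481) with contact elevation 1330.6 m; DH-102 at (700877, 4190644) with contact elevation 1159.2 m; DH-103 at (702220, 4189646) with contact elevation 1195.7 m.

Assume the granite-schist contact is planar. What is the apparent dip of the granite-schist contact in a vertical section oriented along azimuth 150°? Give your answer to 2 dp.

5.19°

Two edge vectors: DH-101→DH-102 = (-1118, 163, -171.4), DH-101→DH-103 = (225, -835, -134.9).
Normal n = (DH-101→DH-102) × (DH-101→DH-103) = (-165107.7, -189383.2, 896855).
So ∂z/∂x = −n_x/n_z = 0.18410 and ∂z/∂y = −n_y/n_z = 0.21116.
Unit vector along 150° is (sin 150°, cos 150°) = (0.5000, -0.8660).
Slope in that direction = a·(0.5000) + b·(-0.8660) = −0.09082.
Apparent dip = arctan|0.09082| = 5.19° (true dip is 15.6°, so apparent ≤ true as expected).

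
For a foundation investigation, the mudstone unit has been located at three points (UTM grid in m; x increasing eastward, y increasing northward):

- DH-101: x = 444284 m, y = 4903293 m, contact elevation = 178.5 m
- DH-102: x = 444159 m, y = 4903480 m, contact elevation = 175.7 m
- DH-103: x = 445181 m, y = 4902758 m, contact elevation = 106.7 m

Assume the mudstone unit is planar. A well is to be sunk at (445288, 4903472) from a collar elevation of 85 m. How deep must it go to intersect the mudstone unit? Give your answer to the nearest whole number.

Two edge vectors: DH-101→DH-102 = (-125, 187, -2.8), DH-101→DH-103 = (897, -535, -71.8).
Normal n = (DH-101→DH-102) × (DH-101→DH-103) = (-14924.6, -11486.6, -100864).
So ∂z/∂x = −n_x/n_z = −0.14796756 and ∂z/∂y = −n_y/n_z = −0.11388206.
Intercept c from DH-101: 178.5 + 65739.62 + 558397.10 = 624315.22.
At (445288, 4903472): z_contact = −65888.2 − 558417.5 + 624315.22 = 9.6 m.
Depth below ground = 85 − 9.6 = 75 m.

75 m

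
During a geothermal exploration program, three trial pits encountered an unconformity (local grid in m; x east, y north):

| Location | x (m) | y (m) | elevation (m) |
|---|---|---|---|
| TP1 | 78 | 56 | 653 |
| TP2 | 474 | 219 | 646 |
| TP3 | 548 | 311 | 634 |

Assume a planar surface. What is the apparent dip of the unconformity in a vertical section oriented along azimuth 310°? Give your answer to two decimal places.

8.69°

Let the plane be z = a·x + b·y + c.
TP2−TP1: 396a + 163b = −7;  TP3−TP1: 470a + 255b = −19.
Solving gives a = 0.05384, b = −0.17374.
Unit vector along 310° is (sin 310°, cos 310°) = (-0.7660, 0.6428).
Slope in that direction = a·(-0.7660) + b·(0.6428) = −0.15292.
Apparent dip = arctan|0.15292| = 8.69° (true dip is 10.3°, so apparent ≤ true as expected).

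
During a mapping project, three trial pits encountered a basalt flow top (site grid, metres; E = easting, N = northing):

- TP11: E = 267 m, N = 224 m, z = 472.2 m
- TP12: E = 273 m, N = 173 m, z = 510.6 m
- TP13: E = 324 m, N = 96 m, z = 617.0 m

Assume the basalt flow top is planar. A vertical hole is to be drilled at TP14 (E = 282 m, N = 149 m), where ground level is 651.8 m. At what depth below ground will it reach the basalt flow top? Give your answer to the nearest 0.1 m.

116.0 m

Two edge vectors: TP11→TP12 = (6, -51, 38.4), TP11→TP13 = (57, -128, 144.8).
Normal n = (TP11→TP12) × (TP11→TP13) = (-2469.6, 1320, 2139).
So ∂z/∂E = −n_x/n_z = 1.15456 and ∂z/∂N = −n_y/n_z = −0.61711.
Intercept c from TP11: 472.2 − 308.27 + 138.23 = 302.17.
At (282, 149): z_contact = 325.59 − 91.95 + 302.17 = 535.80 m.
Depth below ground = 651.8 − 535.80 = 116.0 m.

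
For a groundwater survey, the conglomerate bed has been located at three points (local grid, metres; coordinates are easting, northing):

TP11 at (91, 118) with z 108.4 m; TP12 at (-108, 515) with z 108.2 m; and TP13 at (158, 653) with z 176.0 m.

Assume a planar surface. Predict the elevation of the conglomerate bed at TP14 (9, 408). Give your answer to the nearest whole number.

Two edge vectors: TP11→TP12 = (-199, 397, -0.2), TP11→TP13 = (67, 535, 67.6).
Normal n = (TP11→TP12) × (TP11→TP13) = (26944.2, 13439, -133064).
So ∂z/∂easting = −n_x/n_z = 0.20249 and ∂z/∂northing = −n_y/n_z = 0.10100.
Intercept c from TP11: 108.4 − 18.43 − 11.92 = 78.06.
At (9, 408): z = 1.8 + 41.2 + 78.06 = 121.1 m.

121 m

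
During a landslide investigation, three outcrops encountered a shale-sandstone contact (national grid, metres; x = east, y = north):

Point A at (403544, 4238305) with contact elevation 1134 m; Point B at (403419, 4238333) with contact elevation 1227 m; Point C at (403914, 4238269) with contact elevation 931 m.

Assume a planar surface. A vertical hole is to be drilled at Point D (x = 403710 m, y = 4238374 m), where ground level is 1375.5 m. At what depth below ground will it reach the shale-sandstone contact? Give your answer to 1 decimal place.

201.3 m

Let the plane be z = a·x + b·y + c.
Point B−Point A: −125a + 28b = 93;  Point C−Point A: 370a − 36b = −203.
Solving gives a = −0.398634812, b = 1.541808874.
Then c = 1134 − a·403544 − b·4238305 = −6372655.57.
At (403710, 4238374): z_contact = −160932.86 + 6534762.64 − 6372655.57 = 1174.21 m.
Depth below ground = 1375.5 − 1174.21 = 201.3 m.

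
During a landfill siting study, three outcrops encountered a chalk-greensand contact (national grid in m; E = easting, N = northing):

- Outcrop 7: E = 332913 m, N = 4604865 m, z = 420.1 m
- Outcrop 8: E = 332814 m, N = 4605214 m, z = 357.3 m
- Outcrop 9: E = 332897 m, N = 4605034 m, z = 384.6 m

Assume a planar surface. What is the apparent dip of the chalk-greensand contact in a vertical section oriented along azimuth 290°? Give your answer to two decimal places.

4.16°

Two edge vectors: Outcrop 7→Outcrop 8 = (-99, 349, -62.8), Outcrop 7→Outcrop 9 = (-16, 169, -35.5).
Normal n = (Outcrop 7→Outcrop 8) × (Outcrop 7→Outcrop 9) = (-1776.3, -2509.7, -11147).
So ∂z/∂E = −n_x/n_z = −0.15935 and ∂z/∂N = −n_y/n_z = −0.22515.
Unit vector along 290° is (sin 290°, cos 290°) = (-0.9397, 0.3420).
Slope in that direction = a·(-0.9397) + b·(0.3420) = 0.07274.
Apparent dip = arctan|0.07274| = 4.16° (true dip is 15.4°, so apparent ≤ true as expected).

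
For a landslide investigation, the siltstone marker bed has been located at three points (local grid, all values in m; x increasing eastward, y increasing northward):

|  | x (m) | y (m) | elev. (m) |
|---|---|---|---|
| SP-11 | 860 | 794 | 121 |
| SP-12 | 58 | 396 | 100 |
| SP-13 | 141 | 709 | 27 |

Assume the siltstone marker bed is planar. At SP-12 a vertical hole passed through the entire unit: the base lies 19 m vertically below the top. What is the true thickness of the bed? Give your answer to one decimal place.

Let the plane be z = a·x + b·y + c.
SP-12−SP-11: −802a − 398b = −21;  SP-13−SP-11: −719a − 85b = −94.
Solving gives a = 0.16343, b = −0.27657.
|∇z| = √(a²+b²) = 0.32125, so dip δ = arctan(0.32125) = 17.81°.
True thickness = vertical thickness × cos δ = 19 × cos 17.81° = 18.1 m.

18.1 m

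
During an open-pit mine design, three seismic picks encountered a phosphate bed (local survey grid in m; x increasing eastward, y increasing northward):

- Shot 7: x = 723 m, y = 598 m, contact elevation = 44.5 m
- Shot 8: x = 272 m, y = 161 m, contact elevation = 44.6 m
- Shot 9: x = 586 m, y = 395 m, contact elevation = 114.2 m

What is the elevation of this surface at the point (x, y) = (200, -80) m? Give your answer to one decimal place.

214.4 m

Let the plane be z = a·x + b·y + c.
Shot 8−Shot 7: −451a − 437b = 0.1;  Shot 9−Shot 7: −137a − 203b = 69.7.
Solving gives a = 0.96069, b = −0.99170.
Then c = 44.5 − a·723 − b·598 = −57.04.
At (200, -80): z = 192.1 + 79.3 − 57.04 = 214.4 m.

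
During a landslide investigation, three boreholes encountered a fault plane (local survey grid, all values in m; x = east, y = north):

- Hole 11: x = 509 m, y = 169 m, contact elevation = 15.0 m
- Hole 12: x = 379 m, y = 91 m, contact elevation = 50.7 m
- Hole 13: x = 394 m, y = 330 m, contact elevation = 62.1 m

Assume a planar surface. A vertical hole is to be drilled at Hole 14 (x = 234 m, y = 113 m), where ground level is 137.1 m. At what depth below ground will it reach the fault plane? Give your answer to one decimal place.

Two edge vectors: Hole 11→Hole 12 = (-130, -78, 35.7), Hole 11→Hole 13 = (-115, 161, 47.1).
Normal n = (Hole 11→Hole 12) × (Hole 11→Hole 13) = (-9421.5, 2017.5, -29900).
So ∂z/∂x = −n_x/n_z = −0.31510 and ∂z/∂y = −n_y/n_z = 0.06747.
Intercept c from Hole 11: 15 + 160.39 − 11.40 = 163.98.
At (234, 113): z_contact = −73.73 + 7.62 + 163.98 = 97.87 m.
Depth below ground = 137.1 − 97.87 = 39.2 m.

39.2 m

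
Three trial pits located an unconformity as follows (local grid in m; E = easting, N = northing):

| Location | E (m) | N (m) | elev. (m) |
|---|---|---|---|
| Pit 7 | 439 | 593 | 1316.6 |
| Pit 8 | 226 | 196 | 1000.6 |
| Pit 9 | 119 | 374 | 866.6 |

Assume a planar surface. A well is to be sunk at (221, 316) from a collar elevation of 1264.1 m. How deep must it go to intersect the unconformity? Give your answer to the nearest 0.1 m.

262.4 m

Let the plane be z = a·E + b·N + c.
Pit 8−Pit 7: −213a − 397b = −316;  Pit 9−Pit 7: −320a − 219b = −450.
Solving gives a = 1.36139, b = 0.06555.
Then c = 1316.6 − a·439 − b·593 = 680.08.
At (221, 316): z_contact = 300.87 + 20.71 + 680.08 = 1001.66 m.
Depth below ground = 1264.1 − 1001.66 = 262.4 m.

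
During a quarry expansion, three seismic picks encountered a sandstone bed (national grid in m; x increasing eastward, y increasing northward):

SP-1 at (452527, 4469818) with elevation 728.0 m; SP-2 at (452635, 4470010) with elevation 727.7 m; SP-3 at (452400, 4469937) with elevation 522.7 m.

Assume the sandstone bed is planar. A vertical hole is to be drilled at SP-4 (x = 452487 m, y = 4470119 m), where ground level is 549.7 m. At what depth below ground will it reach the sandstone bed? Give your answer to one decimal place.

Two edge vectors: SP-1→SP-2 = (108, 192, -0.3), SP-1→SP-3 = (-127, 119, -205.3).
Normal n = (SP-1→SP-2) × (SP-1→SP-3) = (-39381.9, 22210.5, 37236).
So ∂z/∂x = −n_x/n_z = 1.057629713 and ∂z/∂y = −n_y/n_z = −0.596479214.
Intercept c from SP-1: 728 − 478606.00 + 2666153.53 = 2188275.52.
At (452487, 4470119): z_contact = 478563.70 − 2666333.07 + 2188275.52 = 506.15 m.
Depth below ground = 549.7 − 506.15 = 43.5 m.

43.5 m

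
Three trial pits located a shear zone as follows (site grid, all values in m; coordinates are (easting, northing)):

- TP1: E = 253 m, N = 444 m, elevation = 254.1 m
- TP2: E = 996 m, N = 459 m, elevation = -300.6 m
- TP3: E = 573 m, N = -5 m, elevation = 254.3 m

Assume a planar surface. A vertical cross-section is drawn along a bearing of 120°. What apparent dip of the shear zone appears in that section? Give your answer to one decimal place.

Let the plane be z = a·E + b·N + c.
TP2−TP1: 743a + 15b = −554.7;  TP3−TP1: 320a − 449b = 0.2.
Solving gives a = −0.73597, b = −0.52497.
Unit vector along 120° is (sin 120°, cos 120°) = (0.8660, -0.5000).
Slope in that direction = a·(0.8660) + b·(-0.5000) = −0.37488.
Apparent dip = arctan|0.37488| = 20.6° (true dip is 42.1°, so apparent ≤ true as expected).

20.6°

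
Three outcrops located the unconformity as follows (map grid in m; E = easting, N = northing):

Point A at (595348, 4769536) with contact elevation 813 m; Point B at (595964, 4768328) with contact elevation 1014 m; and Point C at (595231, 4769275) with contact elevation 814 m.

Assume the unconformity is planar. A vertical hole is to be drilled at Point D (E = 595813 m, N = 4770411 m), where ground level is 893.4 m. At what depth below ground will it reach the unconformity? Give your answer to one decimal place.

71.4 m

Let the plane be z = a·E + b·N + c.
Point B−Point A: 616a − 1208b = 201;  Point C−Point A: −117a − 261b = 1.
Solving gives a = 0.169649004, b = −0.079880971.
Then c = 813 − a·595348 − b·4769536 = 280807.97.
At (595813, 4770411): z_contact = 101079.08 − 381065.06 + 280807.97 = 821.99 m.
Depth below ground = 893.4 − 821.99 = 71.4 m.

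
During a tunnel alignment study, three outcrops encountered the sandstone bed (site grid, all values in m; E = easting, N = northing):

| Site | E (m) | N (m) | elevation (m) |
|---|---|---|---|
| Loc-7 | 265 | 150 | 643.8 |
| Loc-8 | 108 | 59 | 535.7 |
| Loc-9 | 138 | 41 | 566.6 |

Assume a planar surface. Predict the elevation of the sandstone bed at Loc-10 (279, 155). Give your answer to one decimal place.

654.3 m

Let the plane be z = a·E + b·N + c.
Loc-8−Loc-7: −157a − 91b = −108.1;  Loc-9−Loc-7: −127a − 109b = −77.2.
Solving gives a = 0.85632, b = −0.28947.
Then c = 643.8 − a·265 − b·150 = 460.30.
At (279, 155): z = 238.9 − 44.9 + 460.30 = 654.3 m.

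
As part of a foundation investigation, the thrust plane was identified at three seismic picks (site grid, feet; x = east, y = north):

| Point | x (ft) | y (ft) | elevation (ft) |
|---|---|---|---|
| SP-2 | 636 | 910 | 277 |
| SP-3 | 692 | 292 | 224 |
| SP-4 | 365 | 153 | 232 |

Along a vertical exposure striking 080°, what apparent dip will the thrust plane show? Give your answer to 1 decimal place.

Let the plane be z = a·x + b·y + c.
SP-3−SP-2: 56a − 618b = −53;  SP-4−SP-2: −271a − 757b = −45.
Solving gives a = −0.05866, b = 0.08045.
Unit vector along 080° is (sin 80°, cos 80°) = (0.9848, 0.1736).
Slope in that direction = a·(0.9848) + b·(0.1736) = −0.04380.
Apparent dip = arctan|0.04380| = 2.5° (true dip is 5.7°, so apparent ≤ true as expected).

2.5°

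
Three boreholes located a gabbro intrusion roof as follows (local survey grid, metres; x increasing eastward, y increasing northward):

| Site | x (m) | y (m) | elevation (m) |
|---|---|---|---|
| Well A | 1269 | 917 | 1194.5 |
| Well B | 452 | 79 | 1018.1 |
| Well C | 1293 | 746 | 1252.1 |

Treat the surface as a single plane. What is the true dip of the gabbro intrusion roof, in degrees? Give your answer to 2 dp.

29.21°

Two edge vectors: Well A→Well B = (-817, -838, -176.4), Well A→Well C = (24, -171, 57.6).
Normal n = (Well A→Well B) × (Well A→Well C) = (-78433.2, 42825.6, 159819).
So ∂z/∂x = −n_x/n_z = 0.49076 and ∂z/∂y = −n_y/n_z = −0.26796.
Gradient magnitude |∇z| = √(a² + b²) = √(0.24085 + 0.07180) = 0.55915.
True dip = arctan(0.55915) = 29.21°, dipping toward WNW (azimuth ≈ 299°).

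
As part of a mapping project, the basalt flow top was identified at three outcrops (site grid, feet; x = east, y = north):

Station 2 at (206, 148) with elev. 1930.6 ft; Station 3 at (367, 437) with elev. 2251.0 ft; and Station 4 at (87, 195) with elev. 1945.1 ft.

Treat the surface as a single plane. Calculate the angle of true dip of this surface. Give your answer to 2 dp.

Two edge vectors: Station 2→Station 3 = (161, 289, 320.4), Station 2→Station 4 = (-119, 47, 14.5).
Normal n = (Station 2→Station 3) × (Station 2→Station 4) = (-10868.3, -40462.1, 41958).
So ∂z/∂x = −n_x/n_z = 0.25903 and ∂z/∂y = −n_y/n_z = 0.96435.
Gradient magnitude |∇z| = √(a² + b²) = √(0.06710 + 0.92997) = 0.99853.
True dip = arctan(0.99853) = 44.96°, dipping toward SSW (azimuth ≈ 195°).

44.96°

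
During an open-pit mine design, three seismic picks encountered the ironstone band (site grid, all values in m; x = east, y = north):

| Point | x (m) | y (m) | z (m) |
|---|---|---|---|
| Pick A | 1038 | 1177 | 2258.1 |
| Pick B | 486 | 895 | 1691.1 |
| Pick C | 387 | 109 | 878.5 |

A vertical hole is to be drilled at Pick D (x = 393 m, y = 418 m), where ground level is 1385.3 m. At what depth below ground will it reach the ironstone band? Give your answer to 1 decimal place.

Two edge vectors: Pick A→Pick B = (-552, -282, -567), Pick A→Pick C = (-651, -1068, -1379.6).
Normal n = (Pick A→Pick B) × (Pick A→Pick C) = (-216508.8, -392422.2, 405954).
So ∂z/∂x = −n_x/n_z = 0.533333 and ∂z/∂y = −n_y/n_z = 0.966667.
Intercept c from Pick A: 2258.1 − 553.60 − 1137.77 = 566.73.
At (393, 418): z_contact = 209.60 + 404.07 + 566.73 = 1180.40 m.
Depth below ground = 1385.3 − 1180.40 = 204.9 m.

204.9 m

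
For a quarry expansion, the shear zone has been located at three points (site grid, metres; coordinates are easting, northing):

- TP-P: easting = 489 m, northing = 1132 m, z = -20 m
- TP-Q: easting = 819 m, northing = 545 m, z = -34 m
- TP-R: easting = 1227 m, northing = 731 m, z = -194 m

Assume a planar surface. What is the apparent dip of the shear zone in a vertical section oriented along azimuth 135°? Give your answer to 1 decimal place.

Two edge vectors: TP-P→TP-Q = (330, -587, -14), TP-P→TP-R = (738, -401, -174).
Normal n = (TP-P→TP-Q) × (TP-P→TP-R) = (96524, 47088, 300876).
So ∂z/∂easting = −n_x/n_z = −0.32081 and ∂z/∂northing = −n_y/n_z = −0.15650.
Unit vector along 135° is (sin 135°, cos 135°) = (0.7071, -0.7071).
Slope in that direction = a·(0.7071) + b·(-0.7071) = −0.11618.
Apparent dip = arctan|0.11618| = 6.6° (true dip is 19.6°, so apparent ≤ true as expected).

6.6°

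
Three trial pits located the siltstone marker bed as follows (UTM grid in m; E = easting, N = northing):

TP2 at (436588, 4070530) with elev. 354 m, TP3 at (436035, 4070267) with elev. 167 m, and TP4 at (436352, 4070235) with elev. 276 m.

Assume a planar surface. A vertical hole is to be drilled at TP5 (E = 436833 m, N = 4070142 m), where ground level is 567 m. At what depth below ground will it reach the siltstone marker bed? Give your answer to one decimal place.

Two edge vectors: TP2→TP3 = (-553, -263, -187), TP2→TP4 = (-236, -295, -78).
Normal n = (TP2→TP3) × (TP2→TP4) = (-34651, 998, 101067).
So ∂z/∂E = −n_x/n_z = 0.342851772 and ∂z/∂N = −n_y/n_z = −0.009874638.
Intercept c from TP2: 354 − 149684.97 + 40195.01 = −109135.96.
At (436833, 4070142): z_contact = 149768.97 − 40191.18 − 109135.96 = 441.83 m.
Depth below ground = 567 − 441.83 = 125.2 m.

125.2 m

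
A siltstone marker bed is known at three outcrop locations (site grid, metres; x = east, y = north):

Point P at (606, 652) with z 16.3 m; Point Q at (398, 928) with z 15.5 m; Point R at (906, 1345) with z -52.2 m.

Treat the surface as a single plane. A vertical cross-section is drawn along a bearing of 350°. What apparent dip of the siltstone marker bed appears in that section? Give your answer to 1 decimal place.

Let the plane be z = a·x + b·y + c.
Point Q−Point P: −208a + 276b = −0.8;  Point R−Point P: 300a + 693b = −68.5.
Solving gives a = −0.08086, b = −0.06384.
Unit vector along 350° is (sin 350°, cos 350°) = (-0.1736, 0.9848).
Slope in that direction = a·(-0.1736) + b·(0.9848) = −0.04883.
Apparent dip = arctan|0.04883| = 2.8° (true dip is 5.9°, so apparent ≤ true as expected).

2.8°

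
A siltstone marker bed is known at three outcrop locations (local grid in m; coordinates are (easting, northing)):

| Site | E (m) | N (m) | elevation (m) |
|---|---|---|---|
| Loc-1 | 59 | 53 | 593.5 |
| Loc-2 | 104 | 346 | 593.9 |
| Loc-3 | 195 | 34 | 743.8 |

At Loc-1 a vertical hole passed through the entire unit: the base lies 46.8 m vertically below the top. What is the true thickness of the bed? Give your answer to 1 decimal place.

Two edge vectors: Loc-1→Loc-2 = (45, 293, 0.4), Loc-1→Loc-3 = (136, -19, 150.3).
Normal n = (Loc-1→Loc-2) × (Loc-1→Loc-3) = (44045.5, -6709.1, -40703).
So ∂z/∂E = −n_x/n_z = 1.08212 and ∂z/∂N = −n_y/n_z = −0.16483.
|∇z| = √(a²+b²) = 1.09460, so dip δ = arctan(1.09460) = 47.59°.
True thickness = vertical thickness × cos δ = 46.8 × cos 47.59° = 31.6 m.

31.6 m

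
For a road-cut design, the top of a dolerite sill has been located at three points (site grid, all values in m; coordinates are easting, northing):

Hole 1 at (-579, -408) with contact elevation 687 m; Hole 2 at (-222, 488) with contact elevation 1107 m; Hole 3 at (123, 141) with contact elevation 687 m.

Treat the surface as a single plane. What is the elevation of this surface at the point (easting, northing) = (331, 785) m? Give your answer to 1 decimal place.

Let the plane be z = a·easting + b·northing + c.
Hole 2−Hole 1: 357a + 896b = 420;  Hole 3−Hole 1: 702a + 549b = 0.
Solving gives a = −0.53252, b = 0.68093.
Then c = 687 − a·-579 − b·-408 = 656.49.
At (331, 785): z = −176.3 + 534.5 + 656.49 = 1014.8 m.

1014.8 m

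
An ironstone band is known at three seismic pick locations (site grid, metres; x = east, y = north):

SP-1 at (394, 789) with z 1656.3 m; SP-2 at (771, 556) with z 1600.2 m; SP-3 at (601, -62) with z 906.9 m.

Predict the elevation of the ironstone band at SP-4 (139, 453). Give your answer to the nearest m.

Let the plane be z = a·x + b·y + c.
SP-2−SP-1: 377a − 233b = −56.1;  SP-3−SP-1: 207a − 851b = −749.4.
Solving gives a = 0.46541, b = 0.99382.
Then c = 1656.3 − a·394 − b·789 = 688.80.
At (139, 453): z = 64.7 + 450.2 + 688.80 = 1203.7 m.

1204 m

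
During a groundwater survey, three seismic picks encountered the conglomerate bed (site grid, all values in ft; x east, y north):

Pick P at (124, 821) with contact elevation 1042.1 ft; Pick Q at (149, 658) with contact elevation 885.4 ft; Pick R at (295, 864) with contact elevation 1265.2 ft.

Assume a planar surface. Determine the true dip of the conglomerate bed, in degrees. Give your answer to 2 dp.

56.59°

Let the plane be z = a·x + b·y + c.
Pick Q−Pick P: 25a − 163b = −156.7;  Pick R−Pick P: 171a + 43b = 223.1.
Solving gives a = 1.02346, b = 1.11832.
Gradient magnitude |∇z| = √(a² + b²) = √(1.04748 + 1.25065) = 1.51596.
True dip = arctan(1.51596) = 56.59°, dipping toward SW (azimuth ≈ 222°).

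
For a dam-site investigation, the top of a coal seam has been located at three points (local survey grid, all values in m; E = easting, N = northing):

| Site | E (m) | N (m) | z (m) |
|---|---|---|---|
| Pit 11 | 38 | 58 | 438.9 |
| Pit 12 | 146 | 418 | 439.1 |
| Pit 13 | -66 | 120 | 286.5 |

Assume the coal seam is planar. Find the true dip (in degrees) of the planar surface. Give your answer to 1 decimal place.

52.4°

Two edge vectors: Pit 11→Pit 12 = (108, 360, 0.2), Pit 11→Pit 13 = (-104, 62, -152.4).
Normal n = (Pit 11→Pit 12) × (Pit 11→Pit 13) = (-54876.4, 16438.4, 44136).
So ∂z/∂E = −n_x/n_z = 1.24335 and ∂z/∂N = −n_y/n_z = −0.37245.
Gradient magnitude |∇z| = √(a² + b²) = √(1.54591 + 0.13872) = 1.29793.
True dip = arctan(1.29793) = 52.4°, dipping toward WNW (azimuth ≈ 287°).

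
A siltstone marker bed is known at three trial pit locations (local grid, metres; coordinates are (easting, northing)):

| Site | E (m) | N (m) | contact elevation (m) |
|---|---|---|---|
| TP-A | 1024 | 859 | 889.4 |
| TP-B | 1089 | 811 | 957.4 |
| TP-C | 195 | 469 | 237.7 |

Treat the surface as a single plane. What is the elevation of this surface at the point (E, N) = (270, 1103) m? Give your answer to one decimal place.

167.9 m

Let the plane be z = a·E + b·N + c.
TP-B−TP-A: 65a − 48b = 68;  TP-C−TP-A: −829a − 390b = −651.7.
Solving gives a = 0.887317, b = −0.215092.
Then c = 889.4 − a·1024 − b·859 = 165.55.
At (270, 1103): z = 239.6 − 237.2 + 165.55 = 167.9 m.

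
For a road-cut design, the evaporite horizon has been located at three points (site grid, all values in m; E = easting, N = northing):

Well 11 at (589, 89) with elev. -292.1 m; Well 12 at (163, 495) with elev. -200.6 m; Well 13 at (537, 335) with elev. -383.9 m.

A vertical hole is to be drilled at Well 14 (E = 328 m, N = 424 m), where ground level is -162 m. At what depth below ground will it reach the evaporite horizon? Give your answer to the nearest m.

Let the plane be z = a·E + b·N + c.
Well 12−Well 11: −426a + 406b = 91.5;  Well 13−Well 11: −52a + 246b = −91.8.
Solving gives a = −0.71435, b = −0.52417.
Then c = -292.1 − a·589 − b·89 = 175.30.
At (328, 424): z_contact = −234.3 − 222.2 + 175.30 = -281.3 m.
Depth below ground = -162 − (-281.3) = 119 m.

119 m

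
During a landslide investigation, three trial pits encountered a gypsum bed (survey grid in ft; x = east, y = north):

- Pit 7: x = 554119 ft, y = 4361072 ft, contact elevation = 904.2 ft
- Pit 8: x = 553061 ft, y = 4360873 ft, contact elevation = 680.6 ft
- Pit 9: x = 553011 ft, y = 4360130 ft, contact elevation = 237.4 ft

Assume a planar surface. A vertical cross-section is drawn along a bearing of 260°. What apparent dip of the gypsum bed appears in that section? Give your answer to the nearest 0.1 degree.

11.4°

Two edge vectors: Pit 7→Pit 8 = (-1058, -199, -223.6), Pit 7→Pit 9 = (-1108, -942, -666.8).
Normal n = (Pit 7→Pit 8) × (Pit 7→Pit 9) = (-77938, -457725.6, 776144).
So ∂z/∂x = −n_x/n_z = 0.10042 and ∂z/∂y = −n_y/n_z = 0.58974.
Unit vector along 260° is (sin 260°, cos 260°) = (-0.9848, -0.1736).
Slope in that direction = a·(-0.9848) + b·(-0.1736) = −0.20130.
Apparent dip = arctan|0.20130| = 11.4° (true dip is 30.9°, so apparent ≤ true as expected).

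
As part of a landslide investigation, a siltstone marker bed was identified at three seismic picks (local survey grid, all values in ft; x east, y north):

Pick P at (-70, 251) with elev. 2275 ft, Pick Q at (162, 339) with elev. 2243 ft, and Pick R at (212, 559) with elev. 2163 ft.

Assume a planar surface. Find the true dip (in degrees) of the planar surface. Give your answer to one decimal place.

20.0°

Let the plane be z = a·x + b·y + c.
Pick Q−Pick P: 232a + 88b = −32;  Pick R−Pick P: 282a + 308b = −112.
Solving gives a = 0.00000, b = −0.36364.
Gradient magnitude |∇z| = √(a² + b²) = √(0.00000 + 0.13223) = 0.36364.
True dip = arctan(0.36364) = 20.0°, dipping toward N (azimuth ≈ 000°).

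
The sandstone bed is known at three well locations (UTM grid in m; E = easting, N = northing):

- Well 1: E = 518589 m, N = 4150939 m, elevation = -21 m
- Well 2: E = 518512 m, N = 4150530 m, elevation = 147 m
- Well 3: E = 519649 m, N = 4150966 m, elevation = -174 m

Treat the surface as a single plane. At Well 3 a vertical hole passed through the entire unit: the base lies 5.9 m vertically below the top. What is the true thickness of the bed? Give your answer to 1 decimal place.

Two edge vectors: Well 1→Well 2 = (-77, -409, 168), Well 1→Well 3 = (1060, 27, -153).
Normal n = (Well 1→Well 2) × (Well 1→Well 3) = (58041, 166299, 431461).
So ∂z/∂E = −n_x/n_z = −0.13452 and ∂z/∂N = −n_y/n_z = −0.38543.
|∇z| = √(a²+b²) = 0.40823, so dip δ = arctan(0.40823) = 22.21°.
True thickness = vertical thickness × cos δ = 5.9 × cos 22.21° = 5.5 m.

5.5 m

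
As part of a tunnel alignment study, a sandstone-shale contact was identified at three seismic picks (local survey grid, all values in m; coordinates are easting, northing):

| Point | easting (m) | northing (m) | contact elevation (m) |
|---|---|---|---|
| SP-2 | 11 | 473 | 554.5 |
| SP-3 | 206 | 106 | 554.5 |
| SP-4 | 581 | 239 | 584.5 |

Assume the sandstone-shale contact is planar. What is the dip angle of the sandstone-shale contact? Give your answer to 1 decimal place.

4.4°

Two edge vectors: SP-2→SP-3 = (195, -367, 0), SP-2→SP-4 = (570, -234, 30).
Normal n = (SP-2→SP-3) × (SP-2→SP-4) = (-11010, -5850, 163560).
So ∂z/∂easting = −n_x/n_z = 0.06731 and ∂z/∂northing = −n_y/n_z = 0.03577.
Gradient magnitude |∇z| = √(a² + b²) = √(0.00453 + 0.00128) = 0.07623.
True dip = arctan(0.07623) = 4.4°, dipping toward WSW (azimuth ≈ 242°).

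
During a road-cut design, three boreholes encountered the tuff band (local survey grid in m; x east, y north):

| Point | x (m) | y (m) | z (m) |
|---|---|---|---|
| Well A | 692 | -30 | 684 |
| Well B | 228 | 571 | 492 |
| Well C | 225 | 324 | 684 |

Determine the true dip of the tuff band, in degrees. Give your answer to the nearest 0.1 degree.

Let the plane be z = a·x + b·y + c.
Well B−Well A: −464a + 601b = −192;  Well C−Well A: −467a + 354b = 0.
Solving gives a = −0.58386, b = −0.77024.
Gradient magnitude |∇z| = √(a² + b²) = √(0.34090 + 0.59326) = 0.96652.
True dip = arctan(0.96652) = 44.0°, dipping toward NE (azimuth ≈ 037°).

44.0°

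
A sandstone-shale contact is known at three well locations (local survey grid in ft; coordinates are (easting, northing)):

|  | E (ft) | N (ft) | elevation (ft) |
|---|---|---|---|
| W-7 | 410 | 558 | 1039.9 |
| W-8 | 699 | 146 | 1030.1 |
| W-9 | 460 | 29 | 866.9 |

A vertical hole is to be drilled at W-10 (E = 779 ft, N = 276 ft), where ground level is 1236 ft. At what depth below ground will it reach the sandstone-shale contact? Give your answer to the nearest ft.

Two edge vectors: W-7→W-8 = (289, -412, -9.8), W-7→W-9 = (50, -529, -173).
Normal n = (W-7→W-8) × (W-7→W-9) = (66091.8, 49507, -132281).
So ∂z/∂E = −n_x/n_z = 0.49963 and ∂z/∂N = −n_y/n_z = 0.37426.
Intercept c from W-7: 1039.9 − 204.85 − 208.84 = 626.22.
At (779, 276): z_contact = 389.2 + 103.3 + 626.22 = 1118.7 ft.
Depth below ground = 1236 − 1118.7 = 117 ft.

117 ft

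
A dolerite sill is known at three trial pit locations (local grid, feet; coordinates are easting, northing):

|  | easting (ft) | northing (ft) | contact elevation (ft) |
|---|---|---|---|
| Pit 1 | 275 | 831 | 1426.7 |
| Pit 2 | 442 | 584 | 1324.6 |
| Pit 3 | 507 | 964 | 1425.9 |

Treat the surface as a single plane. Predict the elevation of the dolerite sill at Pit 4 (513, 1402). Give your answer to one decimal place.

Let the plane be z = a·easting + b·northing + c.
Pit 2−Pit 1: 167a − 247b = −102.1;  Pit 3−Pit 1: 232a + 133b = −0.8.
Solving gives a = −0.173262, b = 0.296216.
Then c = 1426.7 − a·275 − b·831 = 1228.19.
At (513, 1402): z = −88.9 + 415.3 + 1228.19 = 1554.6 ft.

1554.6 ft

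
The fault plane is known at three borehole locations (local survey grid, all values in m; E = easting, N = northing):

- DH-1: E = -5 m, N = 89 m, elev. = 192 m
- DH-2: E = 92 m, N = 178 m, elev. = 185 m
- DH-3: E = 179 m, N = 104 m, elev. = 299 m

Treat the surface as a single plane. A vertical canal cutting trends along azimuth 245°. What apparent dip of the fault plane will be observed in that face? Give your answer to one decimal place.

Two edge vectors: DH-1→DH-2 = (97, 89, -7), DH-1→DH-3 = (184, 15, 107).
Normal n = (DH-1→DH-2) × (DH-1→DH-3) = (9628, -11667, -14921).
So ∂z/∂E = −n_x/n_z = 0.64527 and ∂z/∂N = −n_y/n_z = −0.78192.
Unit vector along 245° is (sin 245°, cos 245°) = (-0.9063, -0.4226).
Slope in that direction = a·(-0.9063) + b·(-0.4226) = −0.25436.
Apparent dip = arctan|0.25436| = 14.3° (true dip is 45.4°, so apparent ≤ true as expected).

14.3°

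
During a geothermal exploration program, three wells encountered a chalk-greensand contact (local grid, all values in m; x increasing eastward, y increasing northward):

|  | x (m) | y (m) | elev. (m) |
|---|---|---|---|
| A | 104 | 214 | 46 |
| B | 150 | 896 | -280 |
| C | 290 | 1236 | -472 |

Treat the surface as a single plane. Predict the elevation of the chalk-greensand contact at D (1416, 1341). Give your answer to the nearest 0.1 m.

Let the plane be z = a·x + b·y + c.
B−A: 46a + 682b = −326;  C−A: 186a + 1022b = −518.
Solving gives a = −0.251804, b = −0.461022.
Then c = 46 − a·104 − b·214 = 170.85.
At (1416, 1341): z = −356.6 − 618.2 + 170.85 = -803.9 m.

-803.9 m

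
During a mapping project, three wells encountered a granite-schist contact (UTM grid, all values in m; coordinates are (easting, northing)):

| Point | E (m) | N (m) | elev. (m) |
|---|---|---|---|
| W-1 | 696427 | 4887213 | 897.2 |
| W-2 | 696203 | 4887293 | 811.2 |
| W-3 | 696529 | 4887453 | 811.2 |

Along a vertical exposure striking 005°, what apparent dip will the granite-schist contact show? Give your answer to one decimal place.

23.3°

Let the plane be z = a·E + b·N + c.
W-2−W-1: −224a + 80b = −86;  W-3−W-1: 102a + 240b = −86.
Solving gives a = 0.22222, b = −0.45278.
Unit vector along 005° is (sin 5°, cos 5°) = (0.0872, 0.9962).
Slope in that direction = a·(0.0872) + b·(0.9962) = −0.43169.
Apparent dip = arctan|0.43169| = 23.3° (true dip is 26.8°, so apparent ≤ true as expected).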